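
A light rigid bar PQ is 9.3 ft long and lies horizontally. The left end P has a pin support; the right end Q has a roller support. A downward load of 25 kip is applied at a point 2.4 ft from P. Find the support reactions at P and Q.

P_x = 0, P_y = 18.55 kip, Q_y = 6.452 kip

Moments about P: Q_y·9.3 − 25·2.4 = 0 → Q_y = 60/9.3 = 6.45161 ≈ 6.452 kip.
ΣF_y = 0: P_y + 6.45161 − 25 = 0 → P_y = 18.55 kip.
ΣF_x = 0: no horizontal applied forces, so P_x = 0.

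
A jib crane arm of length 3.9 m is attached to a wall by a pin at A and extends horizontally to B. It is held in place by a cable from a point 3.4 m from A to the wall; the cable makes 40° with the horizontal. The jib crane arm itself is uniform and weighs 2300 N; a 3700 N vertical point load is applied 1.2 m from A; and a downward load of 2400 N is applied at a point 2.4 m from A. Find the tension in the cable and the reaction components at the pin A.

ΣM about A: T·sin40°·3.4 − 2300·1.95 − 3700·1.2 − 2400·2.4 = 0 → T = 14685/(3.4·0.642788) = 6719.35 ≈ 6719 N.
ΣF_x = 0: A_x − T·cos40° = 0 → A_x = 6719.35 × 0.766044 = 5147 N.
ΣF_y = 0: A_y + T·sin40° − 2300 − 3700 − 2400 = 0 → A_y = 8400 − 6719.35 × 0.642788 = 4081 N.

T = 6719 N, A_x = 5147 N, A_y = 4081 N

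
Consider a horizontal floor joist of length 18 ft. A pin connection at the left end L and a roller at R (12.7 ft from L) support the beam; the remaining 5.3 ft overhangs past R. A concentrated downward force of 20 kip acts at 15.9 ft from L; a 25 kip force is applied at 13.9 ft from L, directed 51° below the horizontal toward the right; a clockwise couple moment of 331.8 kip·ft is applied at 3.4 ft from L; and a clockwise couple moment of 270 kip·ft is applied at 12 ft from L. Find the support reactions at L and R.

L_x = -15.73 kip, L_y = -54.26 kip, R_y = 93.69 kip

Moments about L: R_y·12.7 − 20·15.9 − 25·sin51°·13.9 − 331.8 − 270 = 0 → R_y = 1189.86/12.7 = 93.6898 ≈ 93.69 kip.
ΣF_y = 0: L_y + 93.6898 − 20 − 25·sin51° = 0 → L_y = -54.26 kip.
ΣF_x = 0: L_x + 25·cos51° = 0 → L_x = -15.73 kip.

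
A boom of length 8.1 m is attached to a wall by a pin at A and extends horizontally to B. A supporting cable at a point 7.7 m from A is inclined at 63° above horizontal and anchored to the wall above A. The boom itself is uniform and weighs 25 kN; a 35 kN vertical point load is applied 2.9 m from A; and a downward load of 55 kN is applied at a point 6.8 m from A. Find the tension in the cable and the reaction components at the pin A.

ΣM about A: T·sin63°·7.7 − 25·4.05 − 35·2.9 − 55·6.8 = 0 → T = 576.75/(7.7·0.891007) = 84.0651 ≈ 84.07 kN.
ΣF_x = 0: A_x − T·cos63° = 0 → A_x = 84.0651 × 0.45399 = 38.16 kN.
ΣF_y = 0: A_y + T·sin63° − 25 − 35 − 55 = 0 → A_y = 115 − 84.0651 × 0.891007 = 40.10 kN.

T = 84.07 kN, A_x = 38.16 kN, A_y = 40.10 kN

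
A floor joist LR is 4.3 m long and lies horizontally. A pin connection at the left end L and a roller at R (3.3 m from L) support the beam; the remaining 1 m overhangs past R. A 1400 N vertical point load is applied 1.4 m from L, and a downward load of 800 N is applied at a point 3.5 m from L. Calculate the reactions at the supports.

L_x = 0, L_y = 757.6 N, R_y = 1442 N

ΣM about L: R_y·3.3 − 1400·1.4 − 800·3.5 = 0 → R_y = 4760/3.3 = 1442.42 ≈ 1442 N.
ΣF_y = 0: L_y + 1442.42 − 1400 − 800 = 0 → L_y = 757.6 N.
ΣF_x = 0: no horizontal applied forces, so L_x = 0.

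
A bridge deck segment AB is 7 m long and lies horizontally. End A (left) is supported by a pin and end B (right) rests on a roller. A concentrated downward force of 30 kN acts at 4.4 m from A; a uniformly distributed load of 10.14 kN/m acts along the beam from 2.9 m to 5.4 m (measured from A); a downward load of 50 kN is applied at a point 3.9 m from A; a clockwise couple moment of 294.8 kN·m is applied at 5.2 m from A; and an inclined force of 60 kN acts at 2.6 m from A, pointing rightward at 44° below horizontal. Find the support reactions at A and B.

A_x = -43.16 kN, A_y = 27.69 kN, B_y = 119.3 kN

Resultant of the distributed load: 10.14 × 2.5 = 25.35 kN at 4.15 m from A.
ΣM about A: B_y·7 − 30·4.4 − (10.14·2.5)·4.15 − 50·3.9 − 294.8 − 60·sin44°·2.6 = 0 → B_y = 835.369/7 = 119.338 ≈ 119.3 kN.
ΣF_y = 0: A_y + 119.338 − 30 − 10.14·2.5 − 50 − 60·sin44° = 0 → A_y = 27.69 kN.
ΣF_x = 0: A_x + 60·cos44° = 0 → A_x = -43.16 kN.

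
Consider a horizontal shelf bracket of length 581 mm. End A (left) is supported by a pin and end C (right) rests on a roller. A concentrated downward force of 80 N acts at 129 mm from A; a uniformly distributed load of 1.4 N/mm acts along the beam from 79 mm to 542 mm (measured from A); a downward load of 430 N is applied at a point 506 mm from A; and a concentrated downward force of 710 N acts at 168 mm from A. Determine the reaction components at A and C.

Resultant of the distributed load: 1.4 × 463 = 648.2 N at 310.5 mm from A.
ΣM about A: C_y·581 − 80·129 − (1.4·463)·310.5 − 430·506 − 710·168 = 0 → C_y = 548446.1/581 = 943.969 ≈ 944.0 N.
ΣF_y = 0: A_y + 943.969 − 80 − 1.4·463 − 430 − 710 = 0 → A_y = 924.2 N.
ΣF_x = 0: no horizontal applied forces, so A_x = 0.

A_x = 0, A_y = 924.2 N, C_y = 944.0 N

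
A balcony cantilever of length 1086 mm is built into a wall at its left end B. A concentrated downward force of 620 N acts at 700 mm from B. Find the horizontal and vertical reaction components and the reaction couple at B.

ΣF_x = 0: B_x = 0.
ΣF_y = 0: B_y − 620 = 0 → B_y = 620.0 N.
ΣM about B: M_B − 620·700 = 0 → M_B = 434000 N·mm.

B_x = 0, B_y = 620.0 N, M_B = 434000 N·mm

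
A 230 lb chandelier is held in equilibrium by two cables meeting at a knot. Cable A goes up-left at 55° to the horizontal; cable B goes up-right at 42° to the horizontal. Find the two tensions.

T_A = 172.2 lb, T_B = 132.9 lb

ΣF_x = 0: −T_A·cos55° + T_B·cos42° = 0 → T_B = 0.771823·T_A.
ΣF_y = 0: T_A·sin55° + T_B·sin42° = 230.
Substitute: T_A·(0.819152 + 0.771823·0.669131) = 230 → T_A = 172.207 ≈ 172.2 lb.
Then T_B = 0.771823 × 172.207 = 132.9 lb.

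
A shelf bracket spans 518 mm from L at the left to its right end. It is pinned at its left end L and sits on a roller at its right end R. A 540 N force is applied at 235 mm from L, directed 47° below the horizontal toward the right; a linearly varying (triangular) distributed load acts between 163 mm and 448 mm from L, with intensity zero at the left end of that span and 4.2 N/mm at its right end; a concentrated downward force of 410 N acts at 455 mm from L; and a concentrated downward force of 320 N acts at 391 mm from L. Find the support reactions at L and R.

Resultant of the triangular load: ½ × 4.2 × 285 = 598.5 N, acting at 353 mm from L (one-third of the span from the peak).
Taking moments about L: R_y·518 − 540·sin47°·235 − (½·4.2·285)·353 − 410·455 − 320·391 = 0 → R_y = 615749/518 = 1188.7 ≈ 1189 N.
ΣF_y = 0: L_y + 1188.7 − 540·sin47° − ½·4.2·285 − 410 − 320 = 0 → L_y = 534.7 N.
ΣF_x = 0: L_x + 540·cos47° = 0 → L_x = -368.3 N.

L_x = -368.3 N, L_y = 534.7 N, R_y = 1189 N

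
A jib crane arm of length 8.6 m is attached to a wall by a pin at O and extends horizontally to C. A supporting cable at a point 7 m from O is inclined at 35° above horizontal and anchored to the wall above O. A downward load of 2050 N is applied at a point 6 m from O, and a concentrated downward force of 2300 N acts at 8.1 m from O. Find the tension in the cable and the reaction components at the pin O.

T = 7704 N, O_x = 6310 N, O_y = -68.57 N

ΣM about O: T·sin35°·7 − 2050·6 − 2300·8.1 = 0 → T = 30930/(7·0.573576) = 7703.55 ≈ 7704 N.
ΣF_x = 0: O_x − T·cos35° = 0 → O_x = 7703.55 × 0.819152 = 6310 N.
ΣF_y = 0: O_y + T·sin35° − 2050 − 2300 = 0 → O_y = 4350 − 7703.55 × 0.573576 = -68.57 N.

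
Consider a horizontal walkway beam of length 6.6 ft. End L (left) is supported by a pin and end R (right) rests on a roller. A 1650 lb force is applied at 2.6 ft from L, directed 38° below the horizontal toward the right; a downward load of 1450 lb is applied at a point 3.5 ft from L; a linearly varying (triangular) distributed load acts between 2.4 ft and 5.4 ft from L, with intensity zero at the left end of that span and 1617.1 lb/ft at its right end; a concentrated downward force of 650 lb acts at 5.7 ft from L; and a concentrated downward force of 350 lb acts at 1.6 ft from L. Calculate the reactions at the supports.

Resultant of the triangular load: ½ × 1617.1 × 3 = 2425.65 lb, acting at 4.4 ft from L (one-third of the span from the peak).
ΣM about L: R_y·6.6 − 1650·sin38°·2.6 − 1450·3.5 − (½·1617.1·3)·4.4 − 650·5.7 − 350·1.6 = 0 → R_y = 22654/6.6 = 3432.42 ≈ 3432 lb.
ΣF_y = 0: L_y + 3432.42 − 1650·sin38° − 1450 − ½·1617.1·3 − 650 − 350 = 0 → L_y = 2459 lb.
ΣF_x = 0: L_x + 1650·cos38° = 0 → L_x = -1300 lb.

L_x = -1300 lb, L_y = 2459 lb, R_y = 3432 lb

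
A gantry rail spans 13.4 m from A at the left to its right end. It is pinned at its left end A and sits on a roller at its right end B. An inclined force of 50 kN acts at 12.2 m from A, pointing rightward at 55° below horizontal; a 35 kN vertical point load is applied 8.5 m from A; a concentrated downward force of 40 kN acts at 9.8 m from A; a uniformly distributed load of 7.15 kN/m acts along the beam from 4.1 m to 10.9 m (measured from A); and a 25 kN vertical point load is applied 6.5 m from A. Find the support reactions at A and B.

A_x = -28.68 kN, A_y = 61.49 kN, B_y = 128.1 kN

Resultant of the distributed load: 7.15 × 6.8 = 48.62 kN at 7.5 m from A.
Moments about A: B_y·13.4 − 50·sin55°·12.2 − 35·8.5 − 40·9.8 − (7.15·6.8)·7.5 − 25·6.5 = 0 → B_y = 1716.33/13.4 = 128.084 ≈ 128.1 kN.
ΣF_y = 0: A_y + 128.084 − 50·sin55° − 35 − 40 − 7.15·6.8 − 25 = 0 → A_y = 61.49 kN.
ΣF_x = 0: A_x + 50·cos55° = 0 → A_x = -28.68 kN.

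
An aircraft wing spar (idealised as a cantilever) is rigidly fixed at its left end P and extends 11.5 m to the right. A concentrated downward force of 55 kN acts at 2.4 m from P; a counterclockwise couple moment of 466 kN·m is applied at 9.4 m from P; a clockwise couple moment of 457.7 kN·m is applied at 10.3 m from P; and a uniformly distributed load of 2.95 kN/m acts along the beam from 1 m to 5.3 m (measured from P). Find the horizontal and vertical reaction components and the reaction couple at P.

Resultant of the distributed load: 2.95 × 4.3 = 12.685 kN at 3.15 m from P.
ΣF_x = 0: P_x = 0.
ΣF_y = 0: P_y − 55 − 2.95·4.3 = 0 → P_y = 67.69 kN.
ΣM about P: M_P − 55·2.4 + 466 − 457.7 − (2.95·4.3)·3.15 = 0 → M_P = 163.7 kN·m.

P_x = 0, P_y = 67.69 kN, M_P = 163.7 kN·m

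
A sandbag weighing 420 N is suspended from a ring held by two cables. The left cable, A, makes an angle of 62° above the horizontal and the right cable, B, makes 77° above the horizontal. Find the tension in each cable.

ΣF_x = 0: −T_A·cos62° + T_B·cos77° = 0 → T_B = 2.08699·T_A.
ΣF_y = 0: T_A·sin62° + T_B·sin77° = 420.
Substitute: T_A·(0.882948 + 2.08699·0.97437) = 420 → T_A = 144.011 ≈ 144.0 N.
Then T_B = 2.08699 × 144.011 = 300.5 N.

T_A = 144.0 N, T_B = 300.5 N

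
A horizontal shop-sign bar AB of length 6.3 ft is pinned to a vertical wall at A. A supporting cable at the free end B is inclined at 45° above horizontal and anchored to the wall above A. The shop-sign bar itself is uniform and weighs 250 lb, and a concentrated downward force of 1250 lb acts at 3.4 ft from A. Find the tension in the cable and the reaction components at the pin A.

ΣM about A: T·sin45°·6.3 − 250·3.15 − 1250·3.4 = 0 → T = 5037.5/(6.3·0.707107) = 1130.81 ≈ 1131 lb.
ΣF_x = 0: A_x − T·cos45° = 0 → A_x = 1130.81 × 0.707107 = 799.6 lb.
ΣF_y = 0: A_y + T·sin45° − 250 − 1250 = 0 → A_y = 1500 − 1130.81 × 0.707107 = 700.4 lb.

T = 1131 lb, A_x = 799.6 lb, A_y = 700.4 lb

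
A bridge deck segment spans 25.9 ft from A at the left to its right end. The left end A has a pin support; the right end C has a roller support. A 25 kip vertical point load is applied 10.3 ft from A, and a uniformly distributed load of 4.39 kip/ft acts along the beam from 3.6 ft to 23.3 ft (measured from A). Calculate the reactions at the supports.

A_x = 0, A_y = 56.63 kip, C_y = 54.85 kip

Resultant of the distributed load: 4.39 × 19.7 = 86.483 kip at 13.45 ft from A.
Taking moments about A: C_y·25.9 − 25·10.3 − (4.39·19.7)·13.45 = 0 → C_y = 1420.69635/25.9 = 54.8531 ≈ 54.85 kip.
ΣF_y = 0: A_y + 54.8531 − 25 − 4.39·19.7 = 0 → A_y = 56.63 kip.
ΣF_x = 0: no horizontal applied forces, so A_x = 0.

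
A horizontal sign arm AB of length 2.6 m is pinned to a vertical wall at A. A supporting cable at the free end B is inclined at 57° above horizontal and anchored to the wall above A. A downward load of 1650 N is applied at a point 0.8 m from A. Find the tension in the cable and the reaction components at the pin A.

T = 605.4 N, A_x = 329.7 N, A_y = 1142 N

ΣM about A: T·sin57°·2.6 − 1650·0.8 = 0 → T = 1320/(2.6·0.838671) = 605.353 ≈ 605.4 N.
ΣF_x = 0: A_x − T·cos57° = 0 → A_x = 605.353 × 0.544639 = 329.7 N.
ΣF_y = 0: A_y + T·sin57° − 1650 = 0 → A_y = 1650 − 605.353 × 0.838671 = 1142 N.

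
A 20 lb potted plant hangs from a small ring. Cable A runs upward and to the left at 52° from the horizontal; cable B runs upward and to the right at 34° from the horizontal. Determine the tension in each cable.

ΣF_x = 0: −T_A·cos52° + T_B·cos34° = 0 → T_B = 0.742622·T_A.
ΣF_y = 0: T_A·sin52° + T_B·sin34° = 20.
Substitute: T_A·(0.788011 + 0.742622·0.559193) = 20 → T_A = 16.6212 ≈ 16.62 lb.
Then T_B = 0.742622 × 16.6212 = 12.34 lb.

T_A = 16.62 lb, T_B = 12.34 lb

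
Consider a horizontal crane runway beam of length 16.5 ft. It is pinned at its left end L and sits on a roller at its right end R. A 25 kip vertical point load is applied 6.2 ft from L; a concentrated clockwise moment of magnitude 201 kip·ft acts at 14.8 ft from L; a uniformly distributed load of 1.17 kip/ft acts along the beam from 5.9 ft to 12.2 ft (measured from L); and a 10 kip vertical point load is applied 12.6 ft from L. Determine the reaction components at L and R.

L_x = 0, L_y = 9.116 kip, R_y = 33.26 kip

Resultant of the distributed load: 1.17 × 6.3 = 7.371 kip at 9.05 ft from L.
ΣM about L: R_y·16.5 − 25·6.2 − 201 − (1.17·6.3)·9.05 − 10·12.6 = 0 → R_y = 548.70755/16.5 = 33.255 ≈ 33.26 kip.
ΣF_y = 0: L_y + 33.255 − 25 − 1.17·6.3 − 10 = 0 → L_y = 9.116 kip.
ΣF_x = 0: no horizontal applied forces, so L_x = 0.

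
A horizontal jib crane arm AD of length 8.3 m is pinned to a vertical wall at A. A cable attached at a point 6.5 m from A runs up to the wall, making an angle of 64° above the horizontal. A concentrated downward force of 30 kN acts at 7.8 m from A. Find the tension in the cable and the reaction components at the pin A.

ΣM about A: T·sin64°·6.5 − 30·7.8 = 0 → T = 234/(6.5·0.898794) = 40.0537 ≈ 40.05 kN.
ΣF_x = 0: A_x − T·cos64° = 0 → A_x = 40.0537 × 0.438371 = 17.56 kN.
ΣF_y = 0: A_y + T·sin64° − 30 = 0 → A_y = 30 − 40.0537 × 0.898794 = -6.000 kN.

T = 40.05 kN, A_x = 17.56 kN, A_y = -6.000 kN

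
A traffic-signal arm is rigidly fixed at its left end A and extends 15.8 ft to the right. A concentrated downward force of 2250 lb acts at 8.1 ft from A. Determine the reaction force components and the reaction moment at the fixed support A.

A_x = 0, A_y = 2250 lb, M_A = 18220 lb·ft

ΣF_x = 0: A_x = 0.
ΣF_y = 0: A_y − 2250 = 0 → A_y = 2250 lb.
ΣM about A: M_A − 2250·8.1 = 0 → M_A = 18220 lb·ft.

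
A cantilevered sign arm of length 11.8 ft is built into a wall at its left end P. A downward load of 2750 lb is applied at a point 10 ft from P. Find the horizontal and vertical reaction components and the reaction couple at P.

ΣF_x = 0: P_x = 0.
ΣF_y = 0: P_y − 2750 = 0 → P_y = 2750 lb.
ΣM about P: M_P − 2750·10 = 0 → M_P = 27500 lb·ft.

P_x = 0, P_y = 2750 lb, M_P = 27500 lb·ft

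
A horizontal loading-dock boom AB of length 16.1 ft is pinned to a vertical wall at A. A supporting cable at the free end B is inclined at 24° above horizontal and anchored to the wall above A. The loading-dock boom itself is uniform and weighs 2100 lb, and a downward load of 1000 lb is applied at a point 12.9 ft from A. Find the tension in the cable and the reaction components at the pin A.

T = 4551 lb, A_x = 4158 lb, A_y = 1249 lb

ΣM about A: T·sin24°·16.1 − 2100·8.05 − 1000·12.9 = 0 → T = 29805/(16.1·0.406737) = 4551.45 ≈ 4551 lb.
ΣF_x = 0: A_x − T·cos24° = 0 → A_x = 4551.45 × 0.913545 = 4158 lb.
ΣF_y = 0: A_y + T·sin24° − 2100 − 1000 = 0 → A_y = 3100 − 4551.45 × 0.406737 = 1249 lb.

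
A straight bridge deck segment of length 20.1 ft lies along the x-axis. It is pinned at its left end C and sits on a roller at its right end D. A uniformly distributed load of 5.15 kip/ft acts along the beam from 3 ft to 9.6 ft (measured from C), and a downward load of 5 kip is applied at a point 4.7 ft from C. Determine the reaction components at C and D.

Resultant of the distributed load: 5.15 × 6.6 = 33.99 kip at 6.3 ft from C.
Moments about C: D_y·20.1 − (5.15·6.6)·6.3 − 5·4.7 = 0 → D_y = 237.637/20.1 = 11.8227 ≈ 11.82 kip.
ΣF_y = 0: C_y + 11.8227 − 5.15·6.6 − 5 = 0 → C_y = 27.17 kip.
ΣF_x = 0: no horizontal applied forces, so C_x = 0.

C_x = 0, C_y = 27.17 kip, D_y = 11.82 kip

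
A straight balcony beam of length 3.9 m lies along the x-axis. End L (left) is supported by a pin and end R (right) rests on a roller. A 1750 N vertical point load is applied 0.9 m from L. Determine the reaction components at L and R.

ΣM about L: R_y·3.9 − 1750·0.9 = 0 → R_y = 1575/3.9 = 403.846 ≈ 403.8 N.
ΣF_y = 0: L_y + 403.846 − 1750 = 0 → L_y = 1346 N.
ΣF_x = 0: no horizontal applied forces, so L_x = 0.

L_x = 0, L_y = 1346 N, R_y = 403.8 N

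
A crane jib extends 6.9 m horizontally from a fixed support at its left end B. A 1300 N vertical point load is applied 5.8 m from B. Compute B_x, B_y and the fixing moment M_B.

ΣF_x = 0: B_x = 0.
ΣF_y = 0: B_y − 1300 = 0 → B_y = 1300 N.
ΣM about B: M_B − 1300·5.8 = 0 → M_B = 7540 N·m.

B_x = 0, B_y = 1300 N, M_B = 7540 N·m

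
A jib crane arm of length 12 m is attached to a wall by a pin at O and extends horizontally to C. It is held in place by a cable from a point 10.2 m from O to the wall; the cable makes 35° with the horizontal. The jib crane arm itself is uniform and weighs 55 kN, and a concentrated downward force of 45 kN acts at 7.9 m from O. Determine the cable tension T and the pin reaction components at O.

T = 117.2 kN, O_x = 95.98 kN, O_y = 32.79 kN

ΣM about O: T·sin35°·10.2 − 55·6 − 45·7.9 = 0 → T = 685.5/(10.2·0.573576) = 117.17 ≈ 117.2 kN.
ΣF_x = 0: O_x − T·cos35° = 0 → O_x = 117.17 × 0.819152 = 95.98 kN.
ΣF_y = 0: O_y + T·sin35° − 55 − 45 = 0 → O_y = 100 − 117.17 × 0.573576 = 32.79 kN.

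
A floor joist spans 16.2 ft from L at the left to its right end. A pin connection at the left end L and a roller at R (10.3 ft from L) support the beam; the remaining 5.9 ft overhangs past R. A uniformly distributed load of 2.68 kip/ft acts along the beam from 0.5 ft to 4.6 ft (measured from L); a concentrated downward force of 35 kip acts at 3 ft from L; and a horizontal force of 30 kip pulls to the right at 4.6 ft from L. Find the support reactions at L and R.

Resultant of the distributed load: 2.68 × 4.1 = 10.988 kip at 2.55 ft from L.
ΣM about L: R_y·10.3 − (2.68·4.1)·2.55 − 35·3 = 0 → R_y = 133.0194/10.3 = 12.9145 ≈ 12.91 kip.
ΣF_y = 0: L_y + 12.9145 − 2.68·4.1 − 35 = 0 → L_y = 33.07 kip.
ΣF_x = 0: L_x + 30 = 0 → L_x = -30.00 kip.

L_x = -30.00 kip, L_y = 33.07 kip, R_y = 12.91 kip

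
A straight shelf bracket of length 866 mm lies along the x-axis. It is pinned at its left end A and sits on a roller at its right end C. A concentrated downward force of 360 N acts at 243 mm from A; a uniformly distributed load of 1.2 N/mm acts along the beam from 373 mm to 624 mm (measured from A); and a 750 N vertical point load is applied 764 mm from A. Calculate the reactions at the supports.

Resultant of the distributed load: 1.2 × 251 = 301.2 N at 498.5 mm from A.
ΣM about A: C_y·866 − 360·243 − (1.2·251)·498.5 − 750·764 = 0 → C_y = 810628.2/866 = 936.06 ≈ 936.1 N.
ΣF_y = 0: A_y + 936.06 − 360 − 1.2·251 − 750 = 0 → A_y = 475.1 N.
ΣF_x = 0: no horizontal applied forces, so A_x = 0.

A_x = 0, A_y = 475.1 N, C_y = 936.1 N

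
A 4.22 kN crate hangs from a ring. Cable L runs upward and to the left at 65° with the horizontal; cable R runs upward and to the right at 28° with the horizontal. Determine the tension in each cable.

T_L = 3.731 kN, T_R = 1.786 kN

ΣF_x = 0: −T_L·cos65° + T_R·cos28° = 0 → T_R = 0.478645·T_L.
ΣF_y = 0: T_L·sin65° + T_R·sin28° = 4.22.
Substitute: T_L·(0.906308 + 0.478645·0.469472) = 4.22 → T_L = 3.73115 ≈ 3.731 kN.
Then T_R = 0.478645 × 3.73115 = 1.786 kN.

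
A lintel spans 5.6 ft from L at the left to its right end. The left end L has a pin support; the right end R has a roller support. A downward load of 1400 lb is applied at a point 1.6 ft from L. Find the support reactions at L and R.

L_x = 0, L_y = 1000 lb, R_y = 400.0 lb

Taking moments about L: R_y·5.6 − 1400·1.6 = 0 → R_y = 2240/5.6 = 400.0 lb.
ΣF_y = 0: L_y + 400 − 1400 = 0 → L_y = 1000 lb.
ΣF_x = 0: no horizontal applied forces, so L_x = 0.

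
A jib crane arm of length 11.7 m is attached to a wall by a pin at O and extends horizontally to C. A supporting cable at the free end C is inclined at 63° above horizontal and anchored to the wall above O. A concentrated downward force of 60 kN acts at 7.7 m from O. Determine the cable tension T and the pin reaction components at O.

ΣM about O: T·sin63°·11.7 − 60·7.7 = 0 → T = 462/(11.7·0.891007) = 44.3175 ≈ 44.32 kN.
ΣF_x = 0: O_x − T·cos63° = 0 → O_x = 44.3175 × 0.45399 = 20.12 kN.
ΣF_y = 0: O_y + T·sin63° − 60 = 0 → O_y = 60 − 44.3175 × 0.891007 = 20.51 kN.

T = 44.32 kN, O_x = 20.12 kN, O_y = 20.51 kN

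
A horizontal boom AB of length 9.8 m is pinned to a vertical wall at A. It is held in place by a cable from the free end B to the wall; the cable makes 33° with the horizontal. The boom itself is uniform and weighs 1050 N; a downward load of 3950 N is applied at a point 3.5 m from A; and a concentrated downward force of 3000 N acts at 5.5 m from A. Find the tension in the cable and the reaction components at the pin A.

T = 6645 N, A_x = 5573 N, A_y = 4381 N

ΣM about A: T·sin33°·9.8 − 1050·4.9 − 3950·3.5 − 3000·5.5 = 0 → T = 35470/(9.8·0.544639) = 6645.48 ≈ 6645 N.
ΣF_x = 0: A_x − T·cos33° = 0 → A_x = 6645.48 × 0.838671 = 5573 N.
ΣF_y = 0: A_y + T·sin33° − 1050 − 3950 − 3000 = 0 → A_y = 8000 − 6645.48 × 0.544639 = 4381 N.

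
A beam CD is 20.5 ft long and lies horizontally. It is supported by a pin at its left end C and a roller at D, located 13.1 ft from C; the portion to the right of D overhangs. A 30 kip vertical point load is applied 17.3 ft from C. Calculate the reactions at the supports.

ΣM about C: D_y·13.1 − 30·17.3 = 0 → D_y = 519/13.1 = 39.6183 ≈ 39.62 kip.
ΣF_y = 0: C_y + 39.6183 − 30 = 0 → C_y = -9.618 kip.
ΣF_x = 0: no horizontal applied forces, so C_x = 0.

C_x = 0, C_y = -9.618 kip, D_y = 39.62 kip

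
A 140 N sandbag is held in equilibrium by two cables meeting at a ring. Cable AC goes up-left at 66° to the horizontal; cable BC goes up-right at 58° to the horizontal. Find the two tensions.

ΣF_x = 0: −T_AC·cos66° + T_BC·cos58° = 0 → T_BC = 0.767545·T_AC.
ΣF_y = 0: T_AC·sin66° + T_BC·sin58° = 140.
Substitute: T_AC·(0.913545 + 0.767545·0.848048) = 140 → T_AC = 89.4877 ≈ 89.49 N.
Then T_BC = 0.767545 × 89.4877 = 68.69 N.

T_AC = 89.49 N, T_BC = 68.69 N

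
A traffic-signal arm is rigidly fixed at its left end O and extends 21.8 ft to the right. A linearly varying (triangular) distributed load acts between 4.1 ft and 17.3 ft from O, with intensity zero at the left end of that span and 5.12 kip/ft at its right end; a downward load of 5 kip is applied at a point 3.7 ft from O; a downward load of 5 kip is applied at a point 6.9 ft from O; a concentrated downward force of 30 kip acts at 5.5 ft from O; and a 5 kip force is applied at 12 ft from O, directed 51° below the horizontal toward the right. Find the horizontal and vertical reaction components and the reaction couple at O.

Resultant of the triangular load: ½ × 5.12 × 13.2 = 33.792 kip, acting at 12.9 ft from O (one-third of the span from the peak).
ΣF_x = 0: O_x + 5·cos51° = 0 → O_x = -3.147 kip.
ΣF_y = 0: O_y − ½·5.12·13.2 − 5 − 5 − 30 − 5·sin51° = 0 → O_y = 77.68 kip.
ΣM about O: M_O − (½·5.12·13.2)·12.9 − 5·3.7 − 5·6.9 − 30·5.5 − 5·sin51°·12 = 0 → M_O = 700.5 kip·ft.

O_x = -3.147 kip, O_y = 77.68 kip, M_O = 700.5 kip·ft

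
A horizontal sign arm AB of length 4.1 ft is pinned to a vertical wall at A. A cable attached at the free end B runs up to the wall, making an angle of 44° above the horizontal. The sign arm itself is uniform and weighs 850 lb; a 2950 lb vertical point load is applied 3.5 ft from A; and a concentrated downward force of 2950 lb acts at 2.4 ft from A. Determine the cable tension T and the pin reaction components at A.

T = 6723 lb, A_x = 4836 lb, A_y = 2080 lb

ΣM about A: T·sin44°·4.1 − 850·2.05 − 2950·3.5 − 2950·2.4 = 0 → T = 19147.5/(4.1·0.694658) = 6722.91 ≈ 6723 lb.
ΣF_x = 0: A_x − T·cos44° = 0 → A_x = 6722.91 × 0.71934 = 4836 lb.
ΣF_y = 0: A_y + T·sin44° − 850 − 2950 − 2950 = 0 → A_y = 6750 − 6722.91 × 0.694658 = 2080 lb.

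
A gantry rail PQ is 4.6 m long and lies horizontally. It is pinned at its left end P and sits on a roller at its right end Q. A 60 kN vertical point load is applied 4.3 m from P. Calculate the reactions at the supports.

Moments about P: Q_y·4.6 − 60·4.3 = 0 → Q_y = 258/4.6 = 56.087 ≈ 56.09 kN.
ΣF_y = 0: P_y + 56.087 − 60 = 0 → P_y = 3.913 kN.
ΣF_x = 0: no horizontal applied forces, so P_x = 0.

P_x = 0, P_y = 3.913 kN, Q_y = 56.09 kN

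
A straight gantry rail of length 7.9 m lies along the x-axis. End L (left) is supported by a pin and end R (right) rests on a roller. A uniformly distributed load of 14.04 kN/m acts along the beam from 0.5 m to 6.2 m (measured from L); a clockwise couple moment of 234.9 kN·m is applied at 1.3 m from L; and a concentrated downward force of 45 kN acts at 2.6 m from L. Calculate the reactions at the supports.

Resultant of the distributed load: 14.04 × 5.7 = 80.028 kN at 3.35 m from L.
ΣM about L: R_y·7.9 − (14.04·5.7)·3.35 − 234.9 − 45·2.6 = 0 → R_y = 619.9938/7.9 = 78.4802 ≈ 78.48 kN.
ΣF_y = 0: L_y + 78.4802 − 14.04·5.7 − 45 = 0 → L_y = 46.55 kN.
ΣF_x = 0: no horizontal applied forces, so L_x = 0.

L_x = 0, L_y = 46.55 kN, R_y = 78.48 kN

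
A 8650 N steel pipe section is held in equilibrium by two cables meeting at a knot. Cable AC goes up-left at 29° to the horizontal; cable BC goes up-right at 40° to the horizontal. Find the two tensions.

ΣF_x = 0: −T_AC·cos29° + T_BC·cos40° = 0 → T_BC = 1.14173·T_AC.
ΣF_y = 0: T_AC·sin29° + T_BC·sin40° = 8650.
Substitute: T_AC·(0.48481 + 1.14173·0.642788) = 8650 → T_AC = 7097.73 ≈ 7098 N.
Then T_BC = 1.14173 × 7097.73 = 8104 N.

T_AC = 7098 N, T_BC = 8104 N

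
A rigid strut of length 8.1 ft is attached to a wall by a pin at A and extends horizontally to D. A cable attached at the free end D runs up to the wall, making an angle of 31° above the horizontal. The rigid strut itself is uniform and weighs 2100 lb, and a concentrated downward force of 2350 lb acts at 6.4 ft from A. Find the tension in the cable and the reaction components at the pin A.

ΣM about A: T·sin31°·8.1 − 2100·4.05 − 2350·6.4 = 0 → T = 23545/(8.1·0.515038) = 5643.84 ≈ 5644 lb.
ΣF_x = 0: A_x − T·cos31° = 0 → A_x = 5643.84 × 0.857167 = 4838 lb.
ΣF_y = 0: A_y + T·sin31° − 2100 − 2350 = 0 → A_y = 4450 − 5643.84 × 0.515038 = 1543 lb.

T = 5644 lb, A_x = 4838 lb, A_y = 1543 lb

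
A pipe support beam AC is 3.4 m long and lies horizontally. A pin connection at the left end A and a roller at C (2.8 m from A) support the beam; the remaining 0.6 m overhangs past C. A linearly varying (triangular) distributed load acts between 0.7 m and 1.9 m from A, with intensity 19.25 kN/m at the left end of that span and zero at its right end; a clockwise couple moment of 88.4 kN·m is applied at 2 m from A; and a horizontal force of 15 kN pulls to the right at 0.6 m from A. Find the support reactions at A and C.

A_x = -15.00 kN, A_y = -24.56 kN, C_y = 36.11 kN

Resultant of the triangular load: ½ × 19.25 × 1.2 = 11.55 kN, acting at 1.1 m from A (one-third of the span from the peak).
Moments about A: C_y·2.8 − (½·19.25·1.2)·1.1 − 88.4 = 0 → C_y = 101.105/2.8 = 36.1089 ≈ 36.11 kN.
ΣF_y = 0: A_y + 36.1089 − ½·19.25·1.2 = 0 → A_y = -24.56 kN.
ΣF_x = 0: A_x + 15 = 0 → A_x = -15.00 kN.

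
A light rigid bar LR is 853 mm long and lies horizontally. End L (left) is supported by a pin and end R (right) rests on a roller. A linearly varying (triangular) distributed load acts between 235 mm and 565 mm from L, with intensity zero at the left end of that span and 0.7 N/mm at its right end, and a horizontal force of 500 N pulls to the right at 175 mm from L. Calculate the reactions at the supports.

L_x = -500.0 N, L_y = 53.89 N, R_y = 61.61 N

Resultant of the triangular load: ½ × 0.7 × 330 = 115.5 N, acting at 455 mm from L (one-third of the span from the peak).
ΣM about L: R_y·853 − (½·0.7·330)·455 = 0 → R_y = 52552.5/853 = 61.609 ≈ 61.61 N.
ΣF_y = 0: L_y + 61.609 − ½·0.7·330 = 0 → L_y = 53.89 N.
ΣF_x = 0: L_x + 500 = 0 → L_x = -500.0 N.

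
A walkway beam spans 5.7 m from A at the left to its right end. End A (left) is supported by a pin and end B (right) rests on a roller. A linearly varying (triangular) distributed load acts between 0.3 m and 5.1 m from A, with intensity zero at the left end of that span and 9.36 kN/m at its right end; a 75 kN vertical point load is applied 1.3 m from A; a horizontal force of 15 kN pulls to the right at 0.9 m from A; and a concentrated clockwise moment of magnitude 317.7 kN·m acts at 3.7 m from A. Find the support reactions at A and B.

A_x = -15.00 kN, A_y = 10.83 kN, B_y = 86.64 kN

Resultant of the triangular load: ½ × 9.36 × 4.8 = 22.464 kN, acting at 3.5 m from A (one-third of the span from the peak).
ΣM about A: B_y·5.7 − (½·9.36·4.8)·3.5 − 75·1.3 − 317.7 = 0 → B_y = 493.824/5.7 = 86.6358 ≈ 86.64 kN.
ΣF_y = 0: A_y + 86.6358 − ½·9.36·4.8 − 75 = 0 → A_y = 10.83 kN.
ΣF_x = 0: A_x + 15 = 0 → A_x = -15.00 kN.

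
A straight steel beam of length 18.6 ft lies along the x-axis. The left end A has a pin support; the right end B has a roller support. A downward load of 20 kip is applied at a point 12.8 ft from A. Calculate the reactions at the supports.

Moments about A: B_y·18.6 − 20·12.8 = 0 → B_y = 256/18.6 = 13.7634 ≈ 13.76 kip.
ΣF_y = 0: A_y + 13.7634 − 20 = 0 → A_y = 6.237 kip.
ΣF_x = 0: no horizontal applied forces, so A_x = 0.

A_x = 0, A_y = 6.237 kip, B_y = 13.76 kip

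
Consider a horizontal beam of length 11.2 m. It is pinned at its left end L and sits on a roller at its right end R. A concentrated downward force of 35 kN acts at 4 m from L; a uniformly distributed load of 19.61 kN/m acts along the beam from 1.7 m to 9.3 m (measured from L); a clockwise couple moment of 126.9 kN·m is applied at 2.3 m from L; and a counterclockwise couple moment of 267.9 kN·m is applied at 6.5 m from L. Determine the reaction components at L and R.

L_x = 0, L_y = 110.9 kN, R_y = 73.10 kN

Resultant of the distributed load: 19.61 × 7.6 = 149.036 kN at 5.5 m from L.
Moments about L: R_y·11.2 − 35·4 − (19.61·7.6)·5.5 − 126.9 + 267.9 = 0 → R_y = 818.698/11.2 = 73.098 ≈ 73.10 kN.
ΣF_y = 0: L_y + 73.098 − 35 − 19.61·7.6 = 0 → L_y = 110.9 kN.
ΣF_x = 0: no horizontal applied forces, so L_x = 0.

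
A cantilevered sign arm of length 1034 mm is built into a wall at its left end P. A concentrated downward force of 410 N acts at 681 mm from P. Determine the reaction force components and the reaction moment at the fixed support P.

ΣF_x = 0: P_x = 0.
ΣF_y = 0: P_y − 410 = 0 → P_y = 410.0 N.
ΣM about P: M_P − 410·681 = 0 → M_P = 279200 N·mm.

P_x = 0, P_y = 410.0 N, M_P = 279200 N·mm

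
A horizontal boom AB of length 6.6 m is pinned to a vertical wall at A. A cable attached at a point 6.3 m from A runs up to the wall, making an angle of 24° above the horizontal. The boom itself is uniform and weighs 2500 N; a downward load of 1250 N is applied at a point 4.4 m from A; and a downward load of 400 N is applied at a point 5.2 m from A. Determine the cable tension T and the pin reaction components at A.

T = 6178 N, A_x = 5644 N, A_y = 1637 N

ΣM about A: T·sin24°·6.3 − 2500·3.3 − 1250·4.4 − 400·5.2 = 0 → T = 15830/(6.3·0.406737) = 6177.7 ≈ 6178 N.
ΣF_x = 0: A_x − T·cos24° = 0 → A_x = 6177.7 × 0.913545 = 5644 N.
ΣF_y = 0: A_y + T·sin24° − 2500 − 1250 − 400 = 0 → A_y = 4150 − 6177.7 × 0.406737 = 1637 N.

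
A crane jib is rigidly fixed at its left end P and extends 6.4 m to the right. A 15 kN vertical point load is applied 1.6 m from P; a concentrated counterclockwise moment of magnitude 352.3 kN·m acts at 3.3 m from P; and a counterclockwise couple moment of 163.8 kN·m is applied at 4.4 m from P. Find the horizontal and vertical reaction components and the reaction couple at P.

ΣF_x = 0: P_x = 0.
ΣF_y = 0: P_y − 15 = 0 → P_y = 15.00 kN.
ΣM about P: M_P − 15·1.6 + 352.3 + 163.8 = 0 → M_P = -492.1 kN·m.

P_x = 0, P_y = 15.00 kN, M_P = -492.1 kN·m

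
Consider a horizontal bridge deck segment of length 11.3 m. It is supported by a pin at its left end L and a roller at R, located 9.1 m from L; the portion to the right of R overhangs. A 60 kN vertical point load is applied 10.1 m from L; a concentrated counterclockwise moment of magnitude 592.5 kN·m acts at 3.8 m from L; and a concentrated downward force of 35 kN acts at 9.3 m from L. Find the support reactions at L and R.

L_x = 0, L_y = 57.75 kN, R_y = 37.25 kN

ΣM about L: R_y·9.1 − 60·10.1 + 592.5 − 35·9.3 = 0 → R_y = 339/9.1 = 37.2527 ≈ 37.25 kN.
ΣF_y = 0: L_y + 37.2527 − 60 − 35 = 0 → L_y = 57.75 kN.
ΣF_x = 0: no horizontal applied forces, so L_x = 0.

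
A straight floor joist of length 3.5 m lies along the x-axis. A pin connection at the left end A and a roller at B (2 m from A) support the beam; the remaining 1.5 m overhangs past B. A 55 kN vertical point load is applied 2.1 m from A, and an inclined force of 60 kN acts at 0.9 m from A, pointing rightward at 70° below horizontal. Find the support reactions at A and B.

Moments about A: B_y·2 − 55·2.1 − 60·sin70°·0.9 = 0 → B_y = 166.243/2 = 83.1215 ≈ 83.12 kN.
ΣF_y = 0: A_y + 83.1215 − 55 − 60·sin70° = 0 → A_y = 28.26 kN.
ΣF_x = 0: A_x + 60·cos70° = 0 → A_x = -20.52 kN.

A_x = -20.52 kN, A_y = 28.26 kN, B_y = 83.12 kN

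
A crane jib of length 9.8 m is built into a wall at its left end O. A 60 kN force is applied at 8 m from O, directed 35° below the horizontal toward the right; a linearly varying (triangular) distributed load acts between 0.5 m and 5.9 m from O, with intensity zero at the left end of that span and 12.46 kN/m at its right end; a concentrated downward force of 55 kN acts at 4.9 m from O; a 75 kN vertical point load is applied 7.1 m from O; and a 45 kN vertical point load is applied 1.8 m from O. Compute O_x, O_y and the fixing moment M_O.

Resultant of the triangular load: ½ × 12.46 × 5.4 = 33.642 kN, acting at 4.1 m from O (one-third of the span from the peak).
ΣF_x = 0: O_x + 60·cos35° = 0 → O_x = -49.15 kN.
ΣF_y = 0: O_y − 60·sin35° − ½·12.46·5.4 − 55 − 75 − 45 = 0 → O_y = 243.1 kN.
ΣM about O: M_O − 60·sin35°·8 − (½·12.46·5.4)·4.1 − 55·4.9 − 75·7.1 − 45·1.8 = 0 → M_O = 1296 kN·m.

O_x = -49.15 kN, O_y = 243.1 kN, M_O = 1296 kN·m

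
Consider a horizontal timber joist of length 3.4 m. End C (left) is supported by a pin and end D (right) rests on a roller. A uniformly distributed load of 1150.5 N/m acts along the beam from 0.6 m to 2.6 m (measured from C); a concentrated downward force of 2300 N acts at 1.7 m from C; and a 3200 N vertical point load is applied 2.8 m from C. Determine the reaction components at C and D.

C_x = 0, C_y = 2933 N, D_y = 4868 N

Resultant of the distributed load: 1150.5 × 2 = 2301 N at 1.6 m from C.
Moments about C: D_y·3.4 − (1150.5·2)·1.6 − 2300·1.7 − 3200·2.8 = 0 → D_y = 16551.6/3.4 = 4868.12 ≈ 4868 N.
ΣF_y = 0: C_y + 4868.12 − 1150.5·2 − 2300 − 3200 = 0 → C_y = 2933 N.
ΣF_x = 0: no horizontal applied forces, so C_x = 0.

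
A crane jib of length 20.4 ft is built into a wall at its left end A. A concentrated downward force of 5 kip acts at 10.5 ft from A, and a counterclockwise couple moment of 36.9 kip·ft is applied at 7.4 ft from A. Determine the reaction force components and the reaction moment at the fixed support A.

ΣF_x = 0: A_x = 0.
ΣF_y = 0: A_y − 5 = 0 → A_y = 5.000 kip.
ΣM about A: M_A − 5·10.5 + 36.9 = 0 → M_A = 15.60 kip·ft.

A_x = 0, A_y = 5.000 kip, M_A = 15.60 kip·ft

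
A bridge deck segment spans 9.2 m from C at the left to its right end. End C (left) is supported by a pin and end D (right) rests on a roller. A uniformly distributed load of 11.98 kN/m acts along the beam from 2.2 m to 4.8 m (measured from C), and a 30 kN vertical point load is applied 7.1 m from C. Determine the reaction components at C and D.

Resultant of the distributed load: 11.98 × 2.6 = 31.148 kN at 3.5 m from C.
ΣM about C: D_y·9.2 − (11.98·2.6)·3.5 − 30·7.1 = 0 → D_y = 322.018/9.2 = 35.002 ≈ 35.00 kN.
ΣF_y = 0: C_y + 35.002 − 11.98·2.6 − 30 = 0 → C_y = 26.15 kN.
ΣF_x = 0: no horizontal applied forces, so C_x = 0.

C_x = 0, C_y = 26.15 kN, D_y = 35.00 kN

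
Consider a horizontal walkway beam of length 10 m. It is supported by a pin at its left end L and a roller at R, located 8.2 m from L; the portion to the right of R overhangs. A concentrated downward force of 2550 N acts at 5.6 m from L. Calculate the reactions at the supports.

L_x = 0, L_y = 808.5 N, R_y = 1741 N

Taking moments about L: R_y·8.2 − 2550·5.6 = 0 → R_y = 14280/8.2 = 1741.46 ≈ 1741 N.
ΣF_y = 0: L_y + 1741.46 − 2550 = 0 → L_y = 808.5 N.
ΣF_x = 0: no horizontal applied forces, so L_x = 0.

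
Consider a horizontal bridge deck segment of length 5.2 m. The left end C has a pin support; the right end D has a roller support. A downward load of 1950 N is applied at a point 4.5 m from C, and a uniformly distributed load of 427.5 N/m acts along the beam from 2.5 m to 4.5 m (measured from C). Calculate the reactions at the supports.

Resultant of the distributed load: 427.5 × 2 = 855 N at 3.5 m from C.
ΣM about C: D_y·5.2 − 1950·4.5 − (427.5·2)·3.5 = 0 → D_y = 11767.5/5.2 = 2262.98 ≈ 2263 N.
ΣF_y = 0: C_y + 2262.98 − 1950 − 427.5·2 = 0 → C_y = 542.0 N.
ΣF_x = 0: no horizontal applied forces, so C_x = 0.

C_x = 0, C_y = 542.0 N, D_y = 2263 N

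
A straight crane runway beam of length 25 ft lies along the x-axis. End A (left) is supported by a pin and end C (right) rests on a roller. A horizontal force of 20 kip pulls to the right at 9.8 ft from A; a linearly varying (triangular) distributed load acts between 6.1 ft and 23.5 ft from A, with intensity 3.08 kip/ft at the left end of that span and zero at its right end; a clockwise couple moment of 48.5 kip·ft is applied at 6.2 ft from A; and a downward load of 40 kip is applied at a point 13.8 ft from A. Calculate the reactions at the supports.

A_x = -20.00 kip, A_y = 30.02 kip, C_y = 36.77 kip

Resultant of the triangular load: ½ × 3.08 × 17.4 = 26.796 kip, acting at 11.9 ft from A (one-third of the span from the peak).
Moments about A: C_y·25 − (½·3.08·17.4)·11.9 − 48.5 − 40·13.8 = 0 → C_y = 919.3724/25 = 36.7749 ≈ 36.77 kip.
ΣF_y = 0: A_y + 36.7749 − ½·3.08·17.4 − 40 = 0 → A_y = 30.02 kip.
ΣF_x = 0: A_x + 20 = 0 → A_x = -20.00 kip.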